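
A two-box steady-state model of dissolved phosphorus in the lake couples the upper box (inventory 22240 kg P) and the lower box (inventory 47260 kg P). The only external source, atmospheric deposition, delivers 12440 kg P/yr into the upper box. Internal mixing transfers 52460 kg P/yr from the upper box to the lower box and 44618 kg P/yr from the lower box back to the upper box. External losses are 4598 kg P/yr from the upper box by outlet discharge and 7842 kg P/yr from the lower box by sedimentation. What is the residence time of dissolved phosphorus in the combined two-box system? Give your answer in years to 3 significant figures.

5.59 yr

For the system as a whole, the A↔B exchange is internal and contributes nothing to the throughput; only the external sinks remove mass.
M_total = 22240 + 47260 = 69500 kg P.
ΣF_external_out = 4598 + 7842 = 12440 kg P/yr.
τ = M_total / ΣF_ext = 69500 / 12440 = 5.587 yr.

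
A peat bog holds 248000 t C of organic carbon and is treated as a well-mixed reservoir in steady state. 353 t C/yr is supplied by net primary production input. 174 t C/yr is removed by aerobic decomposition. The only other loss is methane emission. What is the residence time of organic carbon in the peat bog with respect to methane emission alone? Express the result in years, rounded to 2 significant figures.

1400 yr

At steady state ΣF_in = ΣF_out.
ΣF_in = 353.00 t C/yr.
Methane emission flux = ΣF_in − (174) = 353.00 − 174.0 = 179.0 t C/yr.
τ = M / F = 248000 / 179.0 = 1385 yr.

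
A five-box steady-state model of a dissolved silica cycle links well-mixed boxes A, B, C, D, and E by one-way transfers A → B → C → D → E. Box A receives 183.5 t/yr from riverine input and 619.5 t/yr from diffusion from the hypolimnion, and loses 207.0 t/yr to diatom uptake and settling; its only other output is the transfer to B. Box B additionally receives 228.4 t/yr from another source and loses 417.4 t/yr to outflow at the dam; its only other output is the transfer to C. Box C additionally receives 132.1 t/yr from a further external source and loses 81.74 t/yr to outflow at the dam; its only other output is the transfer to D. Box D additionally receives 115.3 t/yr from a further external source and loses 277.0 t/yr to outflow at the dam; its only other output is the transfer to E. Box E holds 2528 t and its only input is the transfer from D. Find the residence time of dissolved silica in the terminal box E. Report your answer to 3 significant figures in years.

8.55 yr

Box A: F(A→B) = (183.5 + 619.5) − 207.0 = 596.00 t/yr.
Box B: F(B→C) = (596.00 + 228.4) − 417.4 = 407.00 t/yr.
Box C: F(C→D) = (407.00 + 132.1) − 81.74 = 457.36 t/yr.
Box D: F(D→E) = (457.36 + 115.3) − 277.0 = 295.66 t/yr.
Box E throughput = its input = 295.66 t/yr; τ = 2528 / 295.66 = 8.550 yr.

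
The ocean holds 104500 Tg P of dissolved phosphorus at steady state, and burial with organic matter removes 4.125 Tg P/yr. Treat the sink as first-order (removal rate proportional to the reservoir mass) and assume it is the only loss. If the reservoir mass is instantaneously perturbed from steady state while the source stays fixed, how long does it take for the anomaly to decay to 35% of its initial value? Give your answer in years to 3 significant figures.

26600 yr

For a linear reservoir the anomaly decays as exp(−t/τ) with τ = M/F = 104500/4.125 = 25330 yr.
exp(−t/τ) = 0.35 ⇒ t = −τ ln(0.35) = 25330 × 1.050 = 26600 yr.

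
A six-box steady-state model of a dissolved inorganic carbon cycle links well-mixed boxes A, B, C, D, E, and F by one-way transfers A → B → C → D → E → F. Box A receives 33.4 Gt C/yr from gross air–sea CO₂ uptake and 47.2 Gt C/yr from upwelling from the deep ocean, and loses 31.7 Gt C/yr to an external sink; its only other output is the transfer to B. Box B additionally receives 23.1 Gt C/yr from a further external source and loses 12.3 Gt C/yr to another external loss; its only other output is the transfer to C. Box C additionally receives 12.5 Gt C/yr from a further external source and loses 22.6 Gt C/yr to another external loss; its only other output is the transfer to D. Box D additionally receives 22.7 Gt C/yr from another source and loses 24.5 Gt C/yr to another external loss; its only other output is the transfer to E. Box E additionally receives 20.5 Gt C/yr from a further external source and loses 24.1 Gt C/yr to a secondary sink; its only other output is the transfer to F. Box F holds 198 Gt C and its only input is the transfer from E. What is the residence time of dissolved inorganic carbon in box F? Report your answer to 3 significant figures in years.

4.48 yr

Box A: F(A→B) = (33.4 + 47.2) − 31.7 = 48.900 Gt C/yr.
Box B: F(B→C) = (48.900 + 23.1) − 12.3 = 59.700 Gt C/yr.
Box C: F(C→D) = (59.700 + 12.5) − 22.6 = 49.600 Gt C/yr.
Box D: F(D→E) = (49.600 + 22.7) − 24.5 = 47.800 Gt C/yr.
Box E: F(E→F) = (47.800 + 20.5) − 24.1 = 44.200 Gt C/yr.
Box F throughput = its input = 44.200 Gt C/yr; τ = 198 / 44.200 = 4.480 yr.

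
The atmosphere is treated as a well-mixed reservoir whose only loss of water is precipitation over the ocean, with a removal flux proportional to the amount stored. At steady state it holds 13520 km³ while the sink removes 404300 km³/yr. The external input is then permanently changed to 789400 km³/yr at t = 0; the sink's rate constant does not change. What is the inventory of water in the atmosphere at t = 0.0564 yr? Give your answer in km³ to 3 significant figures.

The sink rate constant is k = F₀/M₀ = 404300/13520 = 29.90 yr⁻¹.
Solving dM/dt = F₁ − kM with M(0) = M₀ gives M(t) = F₁/k + (M₀ − F₁/k)·e^(−kt).
F₁/k = 789400/29.90 = 26398 km³; kt = 29.90 × 0.0564 = 1.687, e^(−kt) = 0.1852.
M(0.0564) = 26398 + (13520 − 26398) × 0.1852 = 26398 − 2384 = 24014 km³.

24000 km³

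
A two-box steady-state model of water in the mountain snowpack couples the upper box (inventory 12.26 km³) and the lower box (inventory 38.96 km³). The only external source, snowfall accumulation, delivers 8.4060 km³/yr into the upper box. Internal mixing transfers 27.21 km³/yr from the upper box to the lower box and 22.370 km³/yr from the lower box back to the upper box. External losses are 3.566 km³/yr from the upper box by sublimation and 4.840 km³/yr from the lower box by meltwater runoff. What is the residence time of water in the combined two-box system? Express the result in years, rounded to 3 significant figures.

6.09 yr

Residence time in the combined system uses the total inventory and the total *external* removal — internal exchanges between the two boxes cancel.
M_total = 12.26 + 38.96 = 51.220 km³.
ΣF_external_out = 3.566 + 4.840 = 8.4060 km³/yr.
τ = M_total / ΣF_ext = 51.220 / 8.4060 = 6.093 yr.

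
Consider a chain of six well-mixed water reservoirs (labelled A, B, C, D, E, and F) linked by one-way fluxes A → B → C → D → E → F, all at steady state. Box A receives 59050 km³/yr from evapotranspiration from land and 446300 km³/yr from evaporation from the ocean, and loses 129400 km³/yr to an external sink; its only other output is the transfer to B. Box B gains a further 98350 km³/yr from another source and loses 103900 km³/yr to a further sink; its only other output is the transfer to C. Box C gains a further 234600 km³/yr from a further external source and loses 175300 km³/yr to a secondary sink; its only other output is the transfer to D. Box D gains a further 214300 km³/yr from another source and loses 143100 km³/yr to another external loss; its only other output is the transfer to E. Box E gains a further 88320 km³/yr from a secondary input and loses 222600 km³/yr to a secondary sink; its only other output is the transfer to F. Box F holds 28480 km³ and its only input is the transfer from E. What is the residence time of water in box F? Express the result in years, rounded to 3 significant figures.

Box A: F(A→B) = (59050 + 446300) − 129400 = 375950 km³/yr.
Box B: F(B→C) = (375950 + 98350) − 103900 = 370400 km³/yr.
Box C: F(C→D) = (370400 + 234600) − 175300 = 429700 km³/yr.
Box D: F(D→E) = (429700 + 214300) − 143100 = 500900 km³/yr.
Box E: F(E→F) = (500900 + 88320) − 222600 = 366620 km³/yr.
Box F throughput = its input = 366620 km³/yr; τ = 28480 / 366620 = 0.07768 yr.

0.0777 yr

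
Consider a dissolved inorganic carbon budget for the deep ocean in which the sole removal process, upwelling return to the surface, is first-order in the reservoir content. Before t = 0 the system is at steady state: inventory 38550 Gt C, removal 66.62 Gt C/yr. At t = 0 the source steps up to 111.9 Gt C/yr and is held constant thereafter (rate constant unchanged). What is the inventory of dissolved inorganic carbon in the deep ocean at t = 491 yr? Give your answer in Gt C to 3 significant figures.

53500 Gt C

τ = M₀/F₀ = 38550/66.62 = 578.7 yr; rate constant k = 1/τ.
New steady state M_∞ = F₁/k = F₁·τ = 111.9 × 578.7 = 64752 Gt C.
M(t) = M_∞ + (M₀ − M_∞)·e^(−t/τ); t/τ = 491/578.7 = 0.8485, so e^(−t/τ) = 0.4280.
M(t) = 64752 − 26200 × 0.4280 = 53536 Gt C.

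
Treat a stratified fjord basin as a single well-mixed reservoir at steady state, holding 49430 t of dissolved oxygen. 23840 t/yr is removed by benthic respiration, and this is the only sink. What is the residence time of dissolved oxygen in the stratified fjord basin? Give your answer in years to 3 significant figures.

τ = M / F = 49430 / 23840 = 2.073 yr.

2.07 yr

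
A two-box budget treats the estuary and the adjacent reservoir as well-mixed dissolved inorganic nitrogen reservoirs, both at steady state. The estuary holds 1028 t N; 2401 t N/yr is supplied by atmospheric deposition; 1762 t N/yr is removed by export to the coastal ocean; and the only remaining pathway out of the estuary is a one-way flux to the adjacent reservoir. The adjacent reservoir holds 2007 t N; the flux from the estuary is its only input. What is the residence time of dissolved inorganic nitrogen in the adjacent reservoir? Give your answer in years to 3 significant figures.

3.14 yr

Balance the estuary: ΣF_in = 2401.0 t N/yr.
Flux to the adjacent reservoir = ΣF_in − (1762) = 639.00 t N/yr.
At steady state the output of the adjacent reservoir equals its input, 639.00 t N/yr.
τ = M / F = 2007 / 639.00 = 3.141 yr.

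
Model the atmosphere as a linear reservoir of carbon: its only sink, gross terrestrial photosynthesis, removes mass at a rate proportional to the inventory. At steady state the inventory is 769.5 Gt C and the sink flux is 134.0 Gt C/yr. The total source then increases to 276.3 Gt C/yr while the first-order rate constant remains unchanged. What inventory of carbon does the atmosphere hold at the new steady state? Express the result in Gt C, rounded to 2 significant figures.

Rate constant k = F/M = 134.0 / 769.5 = 0.1741 yr⁻¹.
At the new steady state, source = k·M_new ⇒ M_new = 276.3 / 0.1741 = 1587 Gt C.
(Equivalently M_new = M × F_new/F_old = 769.5 × 276.3/134.0.)

1600 Gt C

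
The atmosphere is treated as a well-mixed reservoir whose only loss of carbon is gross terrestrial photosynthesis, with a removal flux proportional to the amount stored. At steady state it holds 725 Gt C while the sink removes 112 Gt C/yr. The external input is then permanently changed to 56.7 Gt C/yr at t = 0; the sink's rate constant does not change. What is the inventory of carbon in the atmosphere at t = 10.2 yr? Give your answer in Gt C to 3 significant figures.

Residence time τ = M₀/F₀ = 6.473 yr. The eventual steady state is M_∞ = M₀·(F₁/F₀) = 725 × 56.7/112 = 367.03 Gt C.
The anomaly ΔM(t) = M(t) − M_∞ decays as ΔM₀·e^(−t/τ) with ΔM₀ = 725 − 367.03 = 358.0 Gt C.
At t = 10.2 yr, e^(−t/τ) = e^(−1.576) = 0.2069, so ΔM = 74.05 Gt C and M = 367.03 + 74.05 = 441.08 Gt C.

441 Gt C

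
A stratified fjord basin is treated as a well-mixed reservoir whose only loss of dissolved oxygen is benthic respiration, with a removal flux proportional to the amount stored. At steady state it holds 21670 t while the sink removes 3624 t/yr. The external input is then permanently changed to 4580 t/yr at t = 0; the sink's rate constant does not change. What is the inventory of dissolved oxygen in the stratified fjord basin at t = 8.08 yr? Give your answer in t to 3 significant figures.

25900 t

τ = M₀/F₀ = 21670/3624 = 5.980 yr; rate constant k = 1/τ.
New steady state M_∞ = F₁/k = F₁·τ = 4580 × 5.980 = 27386 t.
M(t) = M_∞ + (M₀ − M_∞)·e^(−t/τ); t/τ = 8.08/5.980 = 1.351, so e^(−t/τ) = 0.2589.
M(t) = 27386 − 5716 × 0.2589 = 25906 t.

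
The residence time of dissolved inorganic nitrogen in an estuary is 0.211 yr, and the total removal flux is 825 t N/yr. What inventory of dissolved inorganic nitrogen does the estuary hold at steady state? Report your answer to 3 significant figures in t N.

174 t N

τ = M/F ⇒ M = τ × F = 0.211 × 825 = 174.1 t N.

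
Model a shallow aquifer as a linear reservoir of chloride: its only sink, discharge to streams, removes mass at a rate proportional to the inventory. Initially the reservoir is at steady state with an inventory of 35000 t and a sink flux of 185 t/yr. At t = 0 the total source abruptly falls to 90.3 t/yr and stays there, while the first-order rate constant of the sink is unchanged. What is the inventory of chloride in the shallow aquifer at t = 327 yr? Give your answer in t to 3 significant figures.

Residence time τ = M₀/F₀ = 189.2 yr. The eventual steady state is M_∞ = M₀·(F₁/F₀) = 35000 × 90.3/185 = 17084 t.
The anomaly ΔM(t) = M(t) − M_∞ decays as ΔM₀·e^(−t/τ) with ΔM₀ = 35000 − 17084 = 17920 t.
At t = 327 yr, e^(−t/τ) = e^(−1.728) = 0.1776, so ΔM = 3181 t and M = 17084 + 3181 = 20265 t.

20300 t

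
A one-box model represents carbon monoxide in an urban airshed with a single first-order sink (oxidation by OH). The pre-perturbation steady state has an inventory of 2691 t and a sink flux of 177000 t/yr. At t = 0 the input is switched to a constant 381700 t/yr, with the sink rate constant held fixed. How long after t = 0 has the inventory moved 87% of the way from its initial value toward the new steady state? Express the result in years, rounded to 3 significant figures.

0.0310 yr

τ = M₀/F₀ = 2691/177000 = 0.01520 yr.
The remaining gap fraction is e^(−t/τ); 87% covered ⇒ e^(−t/τ) = 0.130.
t = −τ ln(0.130) = 0.01520 × 2.040 = 0.03102 yr.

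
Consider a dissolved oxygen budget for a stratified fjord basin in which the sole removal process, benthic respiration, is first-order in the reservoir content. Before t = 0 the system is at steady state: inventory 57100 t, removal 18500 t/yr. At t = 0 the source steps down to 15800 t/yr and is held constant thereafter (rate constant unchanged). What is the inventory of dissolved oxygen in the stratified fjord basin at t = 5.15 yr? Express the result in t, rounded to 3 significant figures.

50300 t

τ = M₀/F₀ = 57100/18500 = 3.086 yr; rate constant k = 1/τ.
New steady state M_∞ = F₁/k = F₁·τ = 15800 × 3.086 = 48766 t.
M(t) = M_∞ + (M₀ − M_∞)·e^(−t/τ); t/τ = 5.15/3.086 = 1.669, so e^(−t/τ) = 0.1885.
M(t) = 48766 + 8334 × 0.1885 = 50338 t.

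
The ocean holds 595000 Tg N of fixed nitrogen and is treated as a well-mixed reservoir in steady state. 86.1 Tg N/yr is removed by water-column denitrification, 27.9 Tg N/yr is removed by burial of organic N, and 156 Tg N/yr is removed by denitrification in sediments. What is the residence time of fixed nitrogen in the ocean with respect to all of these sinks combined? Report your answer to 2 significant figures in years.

2200 yr

Total removal flux = 86.1 + 27.9 + 156 = 270.00 Tg N/yr.
τ = M / ΣF_out = 595000 / 270.00 = 2204 yr.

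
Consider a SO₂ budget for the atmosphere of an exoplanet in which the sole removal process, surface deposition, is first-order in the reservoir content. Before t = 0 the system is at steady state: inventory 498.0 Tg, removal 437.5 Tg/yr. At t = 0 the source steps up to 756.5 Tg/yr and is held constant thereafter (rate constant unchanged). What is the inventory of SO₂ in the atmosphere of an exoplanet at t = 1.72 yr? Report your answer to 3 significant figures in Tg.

The sink rate constant is k = F₀/M₀ = 437.5/498.0 = 0.8785 yr⁻¹.
Solving dM/dt = F₁ − kM with M(0) = M₀ gives M(t) = F₁/k + (M₀ − F₁/k)·e^(−kt).
F₁/k = 756.5/0.8785 = 861.11 Tg; kt = 0.8785 × 1.72 = 1.511, e^(−kt) = 0.2207.
M(1.72) = 861.11 + (498.0 − 861.11) × 0.2207 = 861.11 − 80.13 = 780.98 Tg.

781 Tg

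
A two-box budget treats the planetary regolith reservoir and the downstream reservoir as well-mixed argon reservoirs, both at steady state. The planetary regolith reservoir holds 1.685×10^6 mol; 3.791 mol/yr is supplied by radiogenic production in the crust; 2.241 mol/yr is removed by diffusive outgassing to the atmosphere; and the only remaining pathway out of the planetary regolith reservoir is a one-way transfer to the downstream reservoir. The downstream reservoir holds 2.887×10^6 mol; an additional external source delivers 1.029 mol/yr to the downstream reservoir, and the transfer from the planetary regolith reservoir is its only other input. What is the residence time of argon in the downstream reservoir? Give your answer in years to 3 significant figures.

1.12×10^6 yr

Balance the planetary regolith reservoir: ΣF_in = 3.7910 mol/yr.
Transfer to the downstream reservoir = ΣF_in − (2.241) = 1.5500 mol/yr.
Total input to the downstream reservoir = 1.5500 + 1.029 = 2.5790 mol/yr; at steady state this equals its total output.
τ = M / F = 2.887×10^6 / 2.5790 = 1.119×10^6 yr.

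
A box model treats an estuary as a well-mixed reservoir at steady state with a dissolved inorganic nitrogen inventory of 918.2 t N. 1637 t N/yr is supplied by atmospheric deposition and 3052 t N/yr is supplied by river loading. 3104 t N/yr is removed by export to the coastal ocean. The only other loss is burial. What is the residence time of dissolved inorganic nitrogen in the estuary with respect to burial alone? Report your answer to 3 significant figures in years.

0.579 yr

At steady state ΣF_in = ΣF_out.
ΣF_in = 1637 + 3052 = 4689.0 t N/yr.
Burial flux = ΣF_in − (3104) = 4689.0 − 3104 = 1585 t N/yr.
τ = M / F = 918.2 / 1585 = 0.5793 yr.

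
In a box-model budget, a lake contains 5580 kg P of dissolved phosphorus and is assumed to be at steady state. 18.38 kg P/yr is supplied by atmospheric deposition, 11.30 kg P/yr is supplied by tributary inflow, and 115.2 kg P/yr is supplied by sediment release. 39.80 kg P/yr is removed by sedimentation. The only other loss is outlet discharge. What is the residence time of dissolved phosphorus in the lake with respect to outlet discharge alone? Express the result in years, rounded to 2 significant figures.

53 yr

At steady state ΣF_in = ΣF_out.
ΣF_in = 18.38 + 11.30 + 115.2 = 144.88 kg P/yr.
Outlet discharge flux = ΣF_in − (39.80) = 144.88 − 39.80 = 105.1 kg P/yr.
τ = M / F = 5580 / 105.1 = 53.10 yr.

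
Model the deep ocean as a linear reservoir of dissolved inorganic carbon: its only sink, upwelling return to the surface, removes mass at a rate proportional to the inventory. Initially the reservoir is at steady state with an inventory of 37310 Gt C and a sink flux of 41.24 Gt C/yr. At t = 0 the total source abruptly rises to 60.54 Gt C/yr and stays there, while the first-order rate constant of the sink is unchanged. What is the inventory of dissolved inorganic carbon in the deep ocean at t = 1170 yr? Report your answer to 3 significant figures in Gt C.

Residence time τ = M₀/F₀ = 904.7 yr. The eventual steady state is M_∞ = M₀·(F₁/F₀) = 37310 × 60.54/41.24 = 54771 Gt C.
The anomaly ΔM(t) = M(t) − M_∞ decays as ΔM₀·e^(−t/τ) with ΔM₀ = 37310 − 54771 = −17460 Gt C.
At t = 1170 yr, e^(−t/τ) = e^(−1.293) = 0.2744, so ΔM = −4791 Gt C and M = 54771 − 4791 = 49980 Gt C.

50000 Gt C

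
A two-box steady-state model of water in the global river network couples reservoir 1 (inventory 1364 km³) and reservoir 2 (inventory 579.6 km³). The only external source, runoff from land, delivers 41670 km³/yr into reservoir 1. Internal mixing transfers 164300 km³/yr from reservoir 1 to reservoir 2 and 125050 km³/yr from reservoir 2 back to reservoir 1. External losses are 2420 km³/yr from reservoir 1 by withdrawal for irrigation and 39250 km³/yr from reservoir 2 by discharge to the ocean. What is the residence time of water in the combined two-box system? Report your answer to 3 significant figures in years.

Residence time in the combined system uses the total inventory and the total *external* removal — internal exchanges between the two boxes cancel.
M_total = 1364 + 579.6 = 1943.6 km³.
ΣF_external_out = 2420 + 39250 = 41670 km³/yr.
τ = M_total / ΣF_ext = 1943.6 / 41670 = 0.04664 yr.

0.0466 yr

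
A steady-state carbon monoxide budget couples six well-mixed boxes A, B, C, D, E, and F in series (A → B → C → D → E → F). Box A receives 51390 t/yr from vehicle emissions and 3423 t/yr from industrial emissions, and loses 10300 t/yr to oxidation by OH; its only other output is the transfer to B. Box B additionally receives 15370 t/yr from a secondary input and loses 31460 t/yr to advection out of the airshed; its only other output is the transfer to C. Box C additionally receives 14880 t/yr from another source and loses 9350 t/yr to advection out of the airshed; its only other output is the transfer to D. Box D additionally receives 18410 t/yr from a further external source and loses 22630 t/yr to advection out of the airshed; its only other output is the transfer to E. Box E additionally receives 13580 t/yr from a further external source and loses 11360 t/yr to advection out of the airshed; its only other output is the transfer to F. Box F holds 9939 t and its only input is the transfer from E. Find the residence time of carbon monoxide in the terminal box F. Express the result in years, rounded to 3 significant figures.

0.311 yr

Box A: F(A→B) = (51390 + 3423) − 10300 = 44513 t/yr.
Box B: F(B→C) = (44513 + 15370) − 31460 = 28423 t/yr.
Box C: F(C→D) = (28423 + 14880) − 9350 = 33953 t/yr.
Box D: F(D→E) = (33953 + 18410) − 22630 = 29733 t/yr.
Box E: F(E→F) = (29733 + 13580) − 11360 = 31953 t/yr.
Box F throughput = its input = 31953 t/yr; τ = 9939 / 31953 = 0.3111 yr.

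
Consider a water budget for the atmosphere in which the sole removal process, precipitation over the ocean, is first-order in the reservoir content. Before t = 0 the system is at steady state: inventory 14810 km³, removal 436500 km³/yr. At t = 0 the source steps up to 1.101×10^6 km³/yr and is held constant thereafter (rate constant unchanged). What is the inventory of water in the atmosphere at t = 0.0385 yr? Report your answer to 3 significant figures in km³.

τ = M₀/F₀ = 14810/436500 = 0.03393 yr; rate constant k = 1/τ.
New steady state M_∞ = F₁/k = F₁·τ = 1.101×10^6 × 0.03393 = 37356 km³.
M(t) = M_∞ + (M₀ − M_∞)·e^(−t/τ); t/τ = 0.0385/0.03393 = 1.135, so e^(−t/τ) = 0.3215.
M(t) = 37356 − 22550 × 0.3215 = 30107 km³.

30100 km³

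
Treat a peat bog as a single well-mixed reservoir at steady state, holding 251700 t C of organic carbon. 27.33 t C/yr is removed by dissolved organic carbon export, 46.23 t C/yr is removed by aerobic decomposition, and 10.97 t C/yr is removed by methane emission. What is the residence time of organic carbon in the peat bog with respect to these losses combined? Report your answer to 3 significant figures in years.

2980 yr

Total removal = 27.33 + 46.23 + 10.97 = 84.530 t C/yr.
τ = M / ΣF_out = 251700 / 84.530 = 2978 yr.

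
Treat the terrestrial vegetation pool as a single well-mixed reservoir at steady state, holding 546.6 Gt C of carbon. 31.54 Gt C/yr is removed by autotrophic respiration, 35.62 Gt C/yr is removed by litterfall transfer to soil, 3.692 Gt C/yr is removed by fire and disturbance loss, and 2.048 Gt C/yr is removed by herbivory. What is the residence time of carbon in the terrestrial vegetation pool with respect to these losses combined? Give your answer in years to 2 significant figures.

7.5 yr

Total removal = 31.54 + 35.62 + 3.692 + 2.048 = 72.900 Gt C/yr.
τ = M / ΣF_out = 546.6 / 72.900 = 7.498 yr.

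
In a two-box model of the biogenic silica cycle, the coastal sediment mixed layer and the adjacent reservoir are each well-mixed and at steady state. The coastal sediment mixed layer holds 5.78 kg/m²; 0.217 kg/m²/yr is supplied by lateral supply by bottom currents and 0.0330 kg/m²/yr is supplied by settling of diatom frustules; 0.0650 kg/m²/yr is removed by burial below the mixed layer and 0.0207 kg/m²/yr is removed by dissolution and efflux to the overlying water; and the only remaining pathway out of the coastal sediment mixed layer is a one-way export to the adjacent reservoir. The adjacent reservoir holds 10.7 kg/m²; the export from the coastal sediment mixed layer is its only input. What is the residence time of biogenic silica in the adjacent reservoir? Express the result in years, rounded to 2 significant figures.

65 yr

Balance the coastal sediment mixed layer: ΣF_in = 0.217 + 0.0330 = 0.25000 kg/m²/yr.
Export to the adjacent reservoir = ΣF_in − (0.0650 + 0.0207) = 0.16430 kg/m²/yr.
At steady state the output of the adjacent reservoir equals its input, 0.16430 kg/m²/yr.
τ = M / F = 10.7 / 0.16430 = 65.12 yr.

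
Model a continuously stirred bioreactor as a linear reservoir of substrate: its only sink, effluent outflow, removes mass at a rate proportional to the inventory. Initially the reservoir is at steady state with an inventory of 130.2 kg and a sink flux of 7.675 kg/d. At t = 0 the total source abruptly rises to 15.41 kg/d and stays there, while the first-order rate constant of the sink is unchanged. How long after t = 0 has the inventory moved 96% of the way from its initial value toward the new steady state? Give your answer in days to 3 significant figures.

54.6 d

τ = M₀/F₀ = 130.2/7.675 = 16.96 d.
The remaining gap fraction is e^(−t/τ); 96% covered ⇒ e^(−t/τ) = 0.0400.
t = −τ ln(0.0400) = 16.96 × 3.219 = 54.61 d.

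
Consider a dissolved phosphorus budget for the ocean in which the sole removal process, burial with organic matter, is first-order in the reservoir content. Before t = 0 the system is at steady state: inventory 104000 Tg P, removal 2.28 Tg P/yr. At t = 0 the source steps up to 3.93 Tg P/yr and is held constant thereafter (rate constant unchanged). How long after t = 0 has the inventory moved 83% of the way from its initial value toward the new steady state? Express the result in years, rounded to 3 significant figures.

τ = M₀/F₀ = 104000/2.28 = 45610 yr.
The remaining gap fraction is e^(−t/τ); 83% covered ⇒ e^(−t/τ) = 0.170.
t = −τ ln(0.170) = 45610 × 1.772 = 80830 yr.

80800 yr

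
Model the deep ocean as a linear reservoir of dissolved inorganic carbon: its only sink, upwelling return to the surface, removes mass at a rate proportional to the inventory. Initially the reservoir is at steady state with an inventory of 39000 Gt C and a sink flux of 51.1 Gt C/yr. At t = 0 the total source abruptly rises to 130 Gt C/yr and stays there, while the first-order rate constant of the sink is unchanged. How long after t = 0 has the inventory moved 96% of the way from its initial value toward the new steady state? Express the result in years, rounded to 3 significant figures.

τ = M₀/F₀ = 39000/51.1 = 763.2 yr.
The remaining gap fraction is e^(−t/τ); 96% covered ⇒ e^(−t/τ) = 0.0400.
t = −τ ln(0.0400) = 763.2 × 3.219 = 2457 yr.

2460 yr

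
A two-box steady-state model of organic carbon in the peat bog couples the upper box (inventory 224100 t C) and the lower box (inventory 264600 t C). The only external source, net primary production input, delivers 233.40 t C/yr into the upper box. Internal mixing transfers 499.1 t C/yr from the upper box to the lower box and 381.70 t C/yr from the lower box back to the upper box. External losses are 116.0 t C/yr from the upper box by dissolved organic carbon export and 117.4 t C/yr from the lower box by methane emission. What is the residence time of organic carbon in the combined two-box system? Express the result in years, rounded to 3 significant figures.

Treat the two boxes together as one reservoir: the mixing fluxes between them are internal recycling, so τ = ΣM / Σ(external losses).
M_total = 224100 + 264600 = 488700 t C.
ΣF_external_out = 116.0 + 117.4 = 233.40 t C/yr.
τ = M_total / ΣF_ext = 488700 / 233.40 = 2094 yr.

2090 yr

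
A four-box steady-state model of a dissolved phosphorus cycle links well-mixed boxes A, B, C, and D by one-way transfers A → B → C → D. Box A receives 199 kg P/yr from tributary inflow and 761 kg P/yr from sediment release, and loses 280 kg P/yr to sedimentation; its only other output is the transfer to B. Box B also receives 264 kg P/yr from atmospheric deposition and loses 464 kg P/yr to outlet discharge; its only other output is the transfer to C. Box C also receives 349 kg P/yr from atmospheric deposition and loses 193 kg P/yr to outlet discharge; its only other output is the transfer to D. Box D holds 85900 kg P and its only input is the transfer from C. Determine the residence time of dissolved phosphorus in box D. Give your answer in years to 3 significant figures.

135 yr

Box A: F(A→B) = (199 + 761) − 280 = 680.00 kg P/yr.
Box B: F(B→C) = (680.00 + 264) − 464 = 480.00 kg P/yr.
Box C: F(C→D) = (480.00 + 349) − 193 = 636.00 kg P/yr.
Box D throughput = its input = 636.00 kg P/yr; τ = 85900 / 636.00 = 135.1 yr.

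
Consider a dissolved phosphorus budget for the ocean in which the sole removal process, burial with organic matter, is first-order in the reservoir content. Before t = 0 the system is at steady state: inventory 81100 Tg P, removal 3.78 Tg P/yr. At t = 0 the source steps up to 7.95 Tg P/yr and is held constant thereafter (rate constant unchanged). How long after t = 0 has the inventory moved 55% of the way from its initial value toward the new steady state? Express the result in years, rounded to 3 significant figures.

17100 yr

τ = M₀/F₀ = 81100/3.78 = 21460 yr.
The remaining gap fraction is e^(−t/τ); 55% covered ⇒ e^(−t/τ) = 0.450.
t = −τ ln(0.450) = 21460 × 0.7985 = 17130 yr.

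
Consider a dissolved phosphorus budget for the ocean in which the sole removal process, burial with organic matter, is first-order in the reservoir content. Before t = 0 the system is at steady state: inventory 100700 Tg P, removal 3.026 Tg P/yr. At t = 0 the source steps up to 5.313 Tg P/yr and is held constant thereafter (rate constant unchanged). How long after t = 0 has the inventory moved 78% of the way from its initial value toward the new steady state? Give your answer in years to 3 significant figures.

50400 yr

τ = M₀/F₀ = 100700/3.026 = 33280 yr.
The remaining gap fraction is e^(−t/τ); 78% covered ⇒ e^(−t/τ) = 0.220.
t = −τ ln(0.220) = 33280 × 1.514 = 50390 yr.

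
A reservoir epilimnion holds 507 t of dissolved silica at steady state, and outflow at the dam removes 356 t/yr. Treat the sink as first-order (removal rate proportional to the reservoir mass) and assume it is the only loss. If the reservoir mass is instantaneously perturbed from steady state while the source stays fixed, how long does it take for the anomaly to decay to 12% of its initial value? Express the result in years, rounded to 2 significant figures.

For a linear reservoir the anomaly decays as exp(−t/τ) with τ = M/F = 507/356 = 1.424 yr.
exp(−t/τ) = 0.12 ⇒ t = −τ ln(0.12) = 1.424 × 2.120 = 3.020 yr.

3.0 yr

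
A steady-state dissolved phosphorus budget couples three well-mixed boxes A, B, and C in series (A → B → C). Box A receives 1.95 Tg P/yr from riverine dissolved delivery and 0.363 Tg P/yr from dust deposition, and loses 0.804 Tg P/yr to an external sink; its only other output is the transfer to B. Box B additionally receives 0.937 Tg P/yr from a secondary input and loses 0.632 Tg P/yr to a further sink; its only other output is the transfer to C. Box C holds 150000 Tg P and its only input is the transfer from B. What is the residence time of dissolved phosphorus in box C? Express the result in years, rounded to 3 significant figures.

Box A: F(A→B) = (1.95 + 0.363) − 0.804 = 1.5090 Tg P/yr.
Box B: F(B→C) = (1.5090 + 0.937) − 0.632 = 1.8140 Tg P/yr.
Box C throughput = its input = 1.8140 Tg P/yr; τ = 150000 / 1.8140 = 82690 yr.

82700 yr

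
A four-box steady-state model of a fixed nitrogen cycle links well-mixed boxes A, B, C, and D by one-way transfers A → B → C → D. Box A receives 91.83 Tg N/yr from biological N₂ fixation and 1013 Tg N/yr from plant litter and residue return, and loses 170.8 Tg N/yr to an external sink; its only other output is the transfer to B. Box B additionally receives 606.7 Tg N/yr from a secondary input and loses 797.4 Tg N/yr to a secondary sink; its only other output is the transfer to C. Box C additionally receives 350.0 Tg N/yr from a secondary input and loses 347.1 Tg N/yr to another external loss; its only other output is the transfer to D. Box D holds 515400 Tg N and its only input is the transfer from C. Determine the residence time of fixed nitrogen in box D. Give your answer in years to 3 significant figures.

691 yr

Box A: F(A→B) = (91.83 + 1013) − 170.8 = 934.03 Tg N/yr.
Box B: F(B→C) = (934.03 + 606.7) − 797.4 = 743.33 Tg N/yr.
Box C: F(C→D) = (743.33 + 350.0) − 347.1 = 746.23 Tg N/yr.
Box D throughput = its input = 746.23 Tg N/yr; τ = 515400 / 746.23 = 690.7 yr.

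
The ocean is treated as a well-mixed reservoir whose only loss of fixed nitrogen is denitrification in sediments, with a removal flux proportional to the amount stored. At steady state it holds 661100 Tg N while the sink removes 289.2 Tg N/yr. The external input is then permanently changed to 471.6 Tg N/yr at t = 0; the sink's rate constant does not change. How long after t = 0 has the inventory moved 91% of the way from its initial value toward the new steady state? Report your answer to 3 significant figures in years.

5500 yr

τ = M₀/F₀ = 661100/289.2 = 2286 yr.
The remaining gap fraction is e^(−t/τ); 91% covered ⇒ e^(−t/τ) = 0.0900.
t = −τ ln(0.0900) = 2286 × 2.408 = 5504 yr.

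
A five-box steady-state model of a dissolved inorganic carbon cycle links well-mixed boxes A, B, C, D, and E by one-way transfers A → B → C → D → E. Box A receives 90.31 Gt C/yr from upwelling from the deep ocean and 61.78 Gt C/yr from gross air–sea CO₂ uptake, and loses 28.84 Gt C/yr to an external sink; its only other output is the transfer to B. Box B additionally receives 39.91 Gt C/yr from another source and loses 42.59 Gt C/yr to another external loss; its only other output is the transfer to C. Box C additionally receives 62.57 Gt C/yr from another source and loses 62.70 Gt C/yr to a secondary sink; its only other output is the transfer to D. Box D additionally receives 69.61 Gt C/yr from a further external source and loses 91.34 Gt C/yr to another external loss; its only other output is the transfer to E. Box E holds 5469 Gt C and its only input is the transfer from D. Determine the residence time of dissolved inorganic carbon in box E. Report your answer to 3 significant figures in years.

55.4 yr

Box A: F(A→B) = (90.31 + 61.78) − 28.84 = 123.25 Gt C/yr.
Box B: F(B→C) = (123.25 + 39.91) − 42.59 = 120.57 Gt C/yr.
Box C: F(C→D) = (120.57 + 62.57) − 62.70 = 120.44 Gt C/yr.
Box D: F(D→E) = (120.44 + 69.61) − 91.34 = 98.710 Gt C/yr.
Box E throughput = its input = 98.710 Gt C/yr; τ = 5469 / 98.710 = 55.40 yr.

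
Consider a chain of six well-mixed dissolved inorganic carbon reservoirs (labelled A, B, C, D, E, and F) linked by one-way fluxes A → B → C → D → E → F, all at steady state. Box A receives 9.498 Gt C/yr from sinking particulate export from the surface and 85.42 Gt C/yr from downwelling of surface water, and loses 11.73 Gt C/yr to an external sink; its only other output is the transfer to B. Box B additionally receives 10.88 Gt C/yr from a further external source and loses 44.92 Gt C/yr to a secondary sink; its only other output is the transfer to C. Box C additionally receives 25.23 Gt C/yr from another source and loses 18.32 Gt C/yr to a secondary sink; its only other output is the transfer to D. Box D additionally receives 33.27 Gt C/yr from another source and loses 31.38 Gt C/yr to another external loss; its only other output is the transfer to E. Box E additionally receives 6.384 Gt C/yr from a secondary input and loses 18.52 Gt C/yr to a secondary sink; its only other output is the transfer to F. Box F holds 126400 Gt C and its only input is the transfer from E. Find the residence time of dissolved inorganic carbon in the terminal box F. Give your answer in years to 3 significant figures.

2760 yr

Box A: F(A→B) = (9.498 + 85.42) − 11.73 = 83.188 Gt C/yr.
Box B: F(B→C) = (83.188 + 10.88) − 44.92 = 49.148 Gt C/yr.
Box C: F(C→D) = (49.148 + 25.23) − 18.32 = 56.058 Gt C/yr.
Box D: F(D→E) = (56.058 + 33.27) − 31.38 = 57.948 Gt C/yr.
Box E: F(E→F) = (57.948 + 6.384) − 18.52 = 45.812 Gt C/yr.
Box F throughput = its input = 45.812 Gt C/yr; τ = 126400 / 45.812 = 2759 yr.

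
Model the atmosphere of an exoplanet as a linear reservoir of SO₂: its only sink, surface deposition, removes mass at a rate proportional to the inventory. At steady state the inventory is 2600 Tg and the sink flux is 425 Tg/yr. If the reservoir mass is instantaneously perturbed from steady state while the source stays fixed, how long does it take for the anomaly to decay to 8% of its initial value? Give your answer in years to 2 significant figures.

15 yr

For a linear reservoir the anomaly decays as exp(−t/τ) with τ = M/F = 2600/425 = 6.118 yr.
exp(−t/τ) = 0.08 ⇒ t = −τ ln(0.08) = 6.118 × 2.526 = 15.45 yr.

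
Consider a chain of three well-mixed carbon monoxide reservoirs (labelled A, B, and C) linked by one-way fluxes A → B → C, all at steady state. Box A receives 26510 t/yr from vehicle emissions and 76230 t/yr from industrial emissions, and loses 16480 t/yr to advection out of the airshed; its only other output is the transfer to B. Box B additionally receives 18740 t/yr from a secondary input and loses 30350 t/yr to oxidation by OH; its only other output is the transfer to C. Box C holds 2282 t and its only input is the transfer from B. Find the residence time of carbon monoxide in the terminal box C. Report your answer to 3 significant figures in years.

0.0306 yr

Box A: F(A→B) = (26510 + 76230) − 16480 = 86260 t/yr.
Box B: F(B→C) = (86260 + 18740) − 30350 = 74650 t/yr.
Box C throughput = its input = 74650 t/yr; τ = 2282 / 74650 = 0.03057 yr.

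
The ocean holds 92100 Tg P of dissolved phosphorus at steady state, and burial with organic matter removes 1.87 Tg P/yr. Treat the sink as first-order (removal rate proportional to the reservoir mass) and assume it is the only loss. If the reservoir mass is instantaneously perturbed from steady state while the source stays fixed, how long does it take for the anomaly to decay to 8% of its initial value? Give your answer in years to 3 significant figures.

124000 yr

For a linear reservoir the anomaly decays as exp(−t/τ) with τ = M/F = 92100/1.87 = 49250 yr.
exp(−t/τ) = 0.08 ⇒ t = −τ ln(0.08) = 49250 × 2.526 = 124400 yr.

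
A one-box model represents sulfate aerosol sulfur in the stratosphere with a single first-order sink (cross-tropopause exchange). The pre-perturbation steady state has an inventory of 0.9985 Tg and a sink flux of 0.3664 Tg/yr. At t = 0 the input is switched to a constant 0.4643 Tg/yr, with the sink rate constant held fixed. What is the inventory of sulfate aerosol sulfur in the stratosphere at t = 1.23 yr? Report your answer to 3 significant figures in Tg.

τ = M₀/F₀ = 0.9985/0.3664 = 2.725 yr; rate constant k = 1/τ.
New steady state M_∞ = F₁/k = F₁·τ = 0.4643 × 2.725 = 1.2653 Tg.
M(t) = M_∞ + (M₀ − M_∞)·e^(−t/τ); t/τ = 1.23/2.725 = 0.4513, so e^(−t/τ) = 0.6368.
M(t) = 1.2653 − 0.2668 × 0.6368 = 1.0954 Tg.

1.10 Tg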